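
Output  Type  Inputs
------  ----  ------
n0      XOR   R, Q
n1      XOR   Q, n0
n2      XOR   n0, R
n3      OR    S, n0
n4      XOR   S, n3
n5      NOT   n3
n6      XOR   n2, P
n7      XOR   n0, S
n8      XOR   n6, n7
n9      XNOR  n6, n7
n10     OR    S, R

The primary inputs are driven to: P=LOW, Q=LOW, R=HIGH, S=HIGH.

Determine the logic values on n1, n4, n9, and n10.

n1 = HIGH, n4 = LOW, n9 = HIGH, n10 = HIGH

n0 = R XOR Q = HIGH XOR LOW = HIGH
n1 = Q XOR n0 = LOW XOR HIGH = HIGH
n2 = n0 XOR R = HIGH XOR HIGH = LOW
n3 = S OR n0 = HIGH OR HIGH = HIGH
n4 = S XOR n3 = HIGH XOR HIGH = LOW
n6 = n2 XOR P = LOW XOR LOW = LOW
n7 = n0 XOR S = HIGH XOR HIGH = LOW
n9 = n6 XNOR n7 = LOW XNOR LOW = HIGH
n10 = S OR R = HIGH OR HIGH = HIGH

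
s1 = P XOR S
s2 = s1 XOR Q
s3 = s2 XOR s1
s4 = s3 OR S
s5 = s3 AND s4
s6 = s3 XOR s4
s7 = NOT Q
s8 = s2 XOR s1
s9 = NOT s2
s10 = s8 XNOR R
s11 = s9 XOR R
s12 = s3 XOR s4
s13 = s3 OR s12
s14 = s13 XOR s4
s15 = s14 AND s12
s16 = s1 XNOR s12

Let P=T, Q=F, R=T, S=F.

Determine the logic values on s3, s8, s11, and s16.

s3 = F  s8 = F  s11 = T  s16 = F

s1 = P XOR S = T XOR F = T
s2 = s1 XOR Q = T XOR F = T
s3 = s2 XOR s1 = T XOR T = F
s4 = s3 OR S = F OR F = F
s8 = s2 XOR s1 = T XOR T = F
s9 = NOT s2 = NOT T = F
s11 = s9 XOR R = F XOR T = T
s12 = s3 XOR s4 = F XOR F = F
s16 = s1 XNOR s12 = T XNOR F = F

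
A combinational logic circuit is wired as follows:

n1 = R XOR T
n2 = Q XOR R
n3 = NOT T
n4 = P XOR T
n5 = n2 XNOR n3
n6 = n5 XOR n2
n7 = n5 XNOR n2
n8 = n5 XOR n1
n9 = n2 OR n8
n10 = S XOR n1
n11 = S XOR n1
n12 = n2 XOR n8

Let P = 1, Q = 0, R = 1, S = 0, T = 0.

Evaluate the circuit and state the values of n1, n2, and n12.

n1 = 1; n2 = 1; n12 = 1

n1 = R XOR T = 1 XOR 0 = 1
n2 = Q XOR R = 0 XOR 1 = 1
n3 = NOT T = NOT 0 = 1
n5 = n2 XNOR n3 = 1 XNOR 1 = 1
n8 = n5 XOR n1 = 1 XOR 1 = 0
n12 = n2 XOR n8 = 1 XOR 0 = 1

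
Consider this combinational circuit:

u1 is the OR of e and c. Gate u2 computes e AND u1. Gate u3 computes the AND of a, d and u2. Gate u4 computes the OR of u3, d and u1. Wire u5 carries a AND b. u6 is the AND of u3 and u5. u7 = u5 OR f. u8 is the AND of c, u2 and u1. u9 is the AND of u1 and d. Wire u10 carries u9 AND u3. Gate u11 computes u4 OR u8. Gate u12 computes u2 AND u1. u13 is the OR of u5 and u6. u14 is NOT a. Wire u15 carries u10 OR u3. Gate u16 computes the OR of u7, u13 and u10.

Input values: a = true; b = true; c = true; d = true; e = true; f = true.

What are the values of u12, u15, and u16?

u12 = true  u15 = true  u16 = true

u1 = e OR c = true OR true = true
u2 = e AND u1 = true AND true = true
u3 = a AND d AND u2 = true AND true AND true = true
u5 = a AND b = true AND true = true
u6 = u3 AND u5 = true AND true = true
u7 = u5 OR f = true OR true = true
u9 = u1 AND d = true AND true = true
u10 = u9 AND u3 = true AND true = true
u12 = u2 AND u1 = true AND true = true
u13 = u5 OR u6 = true OR true = true
u15 = u10 OR u3 = true OR true = true
u16 = u7 OR u13 OR u10 = true OR true OR true = true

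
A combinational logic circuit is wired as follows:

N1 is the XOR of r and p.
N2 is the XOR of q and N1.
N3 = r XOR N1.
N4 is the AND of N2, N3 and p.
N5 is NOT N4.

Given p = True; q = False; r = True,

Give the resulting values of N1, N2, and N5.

N1 = False; N2 = False; N5 = True

N1 = r XOR p = True XOR True = False
N2 = q XOR N1 = False XOR False = False
N3 = r XOR N1 = True XOR False = True
N4 = N2 AND N3 AND p = False AND True AND True = False
N5 = NOT N4 = NOT False = True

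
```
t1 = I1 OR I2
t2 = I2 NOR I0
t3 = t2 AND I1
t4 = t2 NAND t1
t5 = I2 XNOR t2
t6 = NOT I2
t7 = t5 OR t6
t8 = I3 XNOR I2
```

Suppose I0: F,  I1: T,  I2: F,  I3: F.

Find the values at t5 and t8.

t2 = I2 NOR I0 = F NOR F = T
t5 = I2 XNOR t2 = F XNOR T = F
t8 = I3 XNOR I2 = F XNOR F = T

t5 = F, t8 = T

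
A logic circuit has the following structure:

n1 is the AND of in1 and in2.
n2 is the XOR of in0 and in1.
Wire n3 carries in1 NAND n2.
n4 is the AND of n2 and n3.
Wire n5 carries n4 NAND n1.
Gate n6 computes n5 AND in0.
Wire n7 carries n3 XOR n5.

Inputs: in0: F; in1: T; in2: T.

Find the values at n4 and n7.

n4 = F, n7 = T

n1 = in1 AND in2 = T AND T = T
n2 = in0 XOR in1 = F XOR T = T
n3 = in1 NAND n2 = T NAND T = F
n4 = n2 AND n3 = T AND F = F
n5 = n4 NAND n1 = F NAND T = T
n7 = n3 XOR n5 = F XOR T = T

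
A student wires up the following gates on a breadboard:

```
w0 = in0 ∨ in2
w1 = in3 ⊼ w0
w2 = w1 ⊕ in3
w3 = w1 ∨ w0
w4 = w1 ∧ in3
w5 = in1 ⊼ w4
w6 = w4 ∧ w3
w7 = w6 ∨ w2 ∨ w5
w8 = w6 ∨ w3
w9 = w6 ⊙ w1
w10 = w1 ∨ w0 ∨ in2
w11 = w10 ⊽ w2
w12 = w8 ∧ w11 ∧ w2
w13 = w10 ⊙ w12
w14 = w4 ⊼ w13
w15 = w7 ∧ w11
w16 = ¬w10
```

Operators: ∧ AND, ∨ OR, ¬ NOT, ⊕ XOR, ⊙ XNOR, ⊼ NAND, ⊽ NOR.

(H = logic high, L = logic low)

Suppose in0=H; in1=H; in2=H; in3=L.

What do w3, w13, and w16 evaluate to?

w3 = H  w13 = L  w16 = L

w0 = in0 OR in2 = H OR H = H
w1 = in3 NAND w0 = L NAND H = H
w2 = w1 XOR in3 = H XOR L = H
w3 = w1 OR w0 = H OR H = H
w4 = w1 AND in3 = H AND L = L
w6 = w4 AND w3 = L AND H = L
w8 = w6 OR w3 = L OR H = H
w10 = w1 OR w0 OR in2 = H OR H OR H = H
w11 = w10 NOR w2 = H NOR H = L
w12 = w8 AND w11 AND w2 = H AND L AND H = L
w13 = w10 XNOR w12 = H XNOR L = L
w16 = NOT w10 = NOT H = L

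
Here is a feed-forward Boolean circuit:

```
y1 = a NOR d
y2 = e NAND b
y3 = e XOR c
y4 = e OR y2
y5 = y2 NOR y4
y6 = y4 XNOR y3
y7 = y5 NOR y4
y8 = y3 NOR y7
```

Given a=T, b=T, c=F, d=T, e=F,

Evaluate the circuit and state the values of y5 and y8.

y2 = e NAND b = F NAND T = T
y3 = e XOR c = F XOR F = F
y4 = e OR y2 = F OR T = T
y5 = y2 NOR y4 = T NOR T = F
y7 = y5 NOR y4 = F NOR T = F
y8 = y3 NOR y7 = F NOR F = T

y5 = F, y8 = T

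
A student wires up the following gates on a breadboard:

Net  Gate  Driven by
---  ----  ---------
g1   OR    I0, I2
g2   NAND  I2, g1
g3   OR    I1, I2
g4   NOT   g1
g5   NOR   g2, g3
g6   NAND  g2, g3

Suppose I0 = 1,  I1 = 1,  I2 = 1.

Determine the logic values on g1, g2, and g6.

g1 = I0 OR I2 = 1 OR 1 = 1
g2 = I2 NAND g1 = 1 NAND 1 = 0
g3 = I1 OR I2 = 1 OR 1 = 1
g6 = g2 NAND g3 = 0 NAND 1 = 1

g1 = 1, g2 = 0, g6 = 1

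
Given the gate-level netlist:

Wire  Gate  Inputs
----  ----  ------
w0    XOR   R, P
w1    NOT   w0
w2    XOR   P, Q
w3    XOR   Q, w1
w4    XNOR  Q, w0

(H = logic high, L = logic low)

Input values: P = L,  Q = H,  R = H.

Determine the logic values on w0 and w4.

w0 = H; w4 = H

w0 = R XOR P = H XOR L = H
w4 = Q XNOR w0 = H XNOR H = H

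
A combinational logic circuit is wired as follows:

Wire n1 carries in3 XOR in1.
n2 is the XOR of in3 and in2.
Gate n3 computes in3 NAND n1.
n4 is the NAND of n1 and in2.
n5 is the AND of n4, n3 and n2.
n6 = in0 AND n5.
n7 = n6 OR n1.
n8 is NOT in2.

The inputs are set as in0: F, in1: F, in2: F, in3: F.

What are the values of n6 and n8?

n6 = F; n8 = T

n1 = in3 XOR in1 = F XOR F = F
n2 = in3 XOR in2 = F XOR F = F
n3 = in3 NAND n1 = F NAND F = T
n4 = n1 NAND in2 = F NAND F = T
n5 = n4 AND n3 AND n2 = T AND T AND F = F
n6 = in0 AND n5 = F AND F = F
n8 = NOT in2 = NOT F = T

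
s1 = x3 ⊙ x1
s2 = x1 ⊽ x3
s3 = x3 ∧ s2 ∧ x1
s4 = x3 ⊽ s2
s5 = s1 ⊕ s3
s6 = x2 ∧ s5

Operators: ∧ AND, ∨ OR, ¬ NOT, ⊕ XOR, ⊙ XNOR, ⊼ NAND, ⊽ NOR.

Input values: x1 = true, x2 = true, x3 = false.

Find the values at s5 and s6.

s5 = false, s6 = false

s1 = x3 XNOR x1 = false XNOR true = false
s2 = x1 NOR x3 = true NOR false = false
s3 = x3 AND s2 AND x1 = false AND false AND true = false
s5 = s1 XOR s3 = false XOR false = false
s6 = x2 AND s5 = true AND false = false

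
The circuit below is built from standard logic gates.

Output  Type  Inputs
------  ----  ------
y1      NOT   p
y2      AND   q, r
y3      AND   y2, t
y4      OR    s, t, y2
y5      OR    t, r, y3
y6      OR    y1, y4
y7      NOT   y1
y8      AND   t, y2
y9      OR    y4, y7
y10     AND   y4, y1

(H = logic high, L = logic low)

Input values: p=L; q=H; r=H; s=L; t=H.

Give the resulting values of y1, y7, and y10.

y1 = NOT p = NOT L = H
y2 = q AND r = H AND H = H
y4 = s OR t OR y2 = L OR H OR H = H
y7 = NOT y1 = NOT H = L
y10 = y4 AND y1 = H AND H = H

y1 = H, y7 = L, y10 = H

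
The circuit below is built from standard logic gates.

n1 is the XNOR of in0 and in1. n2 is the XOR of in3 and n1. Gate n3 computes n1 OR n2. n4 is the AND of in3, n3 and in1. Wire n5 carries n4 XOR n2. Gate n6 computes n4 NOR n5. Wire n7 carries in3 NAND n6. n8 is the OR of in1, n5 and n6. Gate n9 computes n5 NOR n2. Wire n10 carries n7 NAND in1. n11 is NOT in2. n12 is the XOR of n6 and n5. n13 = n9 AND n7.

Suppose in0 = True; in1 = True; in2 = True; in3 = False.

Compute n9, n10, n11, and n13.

n9 = False; n10 = False; n11 = False; n13 = False

n1 = in0 XNOR in1 = True XNOR True = True
n2 = in3 XOR n1 = False XOR True = True
n3 = n1 OR n2 = True OR True = True
n4 = in3 AND n3 AND in1 = False AND True AND True = False
n5 = n4 XOR n2 = False XOR True = True
n6 = n4 NOR n5 = False NOR True = False
n7 = in3 NAND n6 = False NAND False = True
n9 = n5 NOR n2 = True NOR True = False
n10 = n7 NAND in1 = True NAND True = False
n11 = NOT in2 = NOT True = False
n13 = n9 AND n7 = False AND True = False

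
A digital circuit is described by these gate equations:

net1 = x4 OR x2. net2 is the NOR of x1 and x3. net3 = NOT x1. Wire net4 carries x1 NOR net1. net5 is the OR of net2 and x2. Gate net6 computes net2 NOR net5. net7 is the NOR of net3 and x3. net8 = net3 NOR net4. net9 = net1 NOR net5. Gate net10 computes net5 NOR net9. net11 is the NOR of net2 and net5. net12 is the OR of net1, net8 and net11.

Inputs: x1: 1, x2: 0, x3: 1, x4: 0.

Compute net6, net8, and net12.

net1 = x4 OR x2 = 0 OR 0 = 0
net2 = x1 NOR x3 = 1 NOR 1 = 0
net3 = NOT x1 = NOT 1 = 0
net4 = x1 NOR net1 = 1 NOR 0 = 0
net5 = net2 OR x2 = 0 OR 0 = 0
net6 = net2 NOR net5 = 0 NOR 0 = 1
net8 = net3 NOR net4 = 0 NOR 0 = 1
net11 = net2 NOR net5 = 0 NOR 0 = 1
net12 = net1 OR net8 OR net11 = 0 OR 1 OR 1 = 1

net6 = 1  net8 = 1  net12 = 1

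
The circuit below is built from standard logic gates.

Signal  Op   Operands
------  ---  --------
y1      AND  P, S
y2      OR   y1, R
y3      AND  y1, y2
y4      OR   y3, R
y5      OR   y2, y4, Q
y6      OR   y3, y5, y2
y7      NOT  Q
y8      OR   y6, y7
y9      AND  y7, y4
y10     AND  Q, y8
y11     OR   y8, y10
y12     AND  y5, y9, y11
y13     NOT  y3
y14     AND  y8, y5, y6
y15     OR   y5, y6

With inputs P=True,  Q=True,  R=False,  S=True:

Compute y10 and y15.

y1 = P AND S = True AND True = True
y2 = y1 OR R = True OR False = True
y3 = y1 AND y2 = True AND True = True
y4 = y3 OR R = True OR False = True
y5 = y2 OR y4 OR Q = True OR True OR True = True
y6 = y3 OR y5 OR y2 = True OR True OR True = True
y7 = NOT Q = NOT True = False
y8 = y6 OR y7 = True OR False = True
y10 = Q AND y8 = True AND True = True
y15 = y5 OR y6 = True OR True = True

y10 = True  y15 = True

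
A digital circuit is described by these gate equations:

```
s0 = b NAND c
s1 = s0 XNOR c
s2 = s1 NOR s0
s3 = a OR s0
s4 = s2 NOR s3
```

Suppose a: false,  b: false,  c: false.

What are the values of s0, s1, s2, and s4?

s0 = true, s1 = false, s2 = false, s4 = false

s0 = b NAND c = false NAND false = true
s1 = s0 XNOR c = true XNOR false = false
s2 = s1 NOR s0 = false NOR true = false
s3 = a OR s0 = false OR true = true
s4 = s2 NOR s3 = false NOR true = false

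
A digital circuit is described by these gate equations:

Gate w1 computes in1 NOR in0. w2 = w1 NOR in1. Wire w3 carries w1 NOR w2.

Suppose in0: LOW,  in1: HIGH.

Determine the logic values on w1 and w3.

w1 = in1 NOR in0 = HIGH NOR LOW = LOW
w2 = w1 NOR in1 = LOW NOR HIGH = LOW
w3 = w1 NOR w2 = LOW NOR LOW = HIGH

w1 = LOW; w3 = HIGH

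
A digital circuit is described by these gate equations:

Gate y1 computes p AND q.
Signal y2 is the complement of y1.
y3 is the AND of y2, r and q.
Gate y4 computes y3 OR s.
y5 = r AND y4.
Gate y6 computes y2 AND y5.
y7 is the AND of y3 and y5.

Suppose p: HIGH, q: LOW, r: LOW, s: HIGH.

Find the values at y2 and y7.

y2 = HIGH, y7 = LOW

y1 = p AND q = HIGH AND LOW = LOW
y2 = NOT y1 = NOT LOW = HIGH
y3 = y2 AND r AND q = HIGH AND LOW AND LOW = LOW
y4 = y3 OR s = LOW OR HIGH = HIGH
y5 = r AND y4 = LOW AND HIGH = LOW
y7 = y3 AND y5 = LOW AND LOW = LOW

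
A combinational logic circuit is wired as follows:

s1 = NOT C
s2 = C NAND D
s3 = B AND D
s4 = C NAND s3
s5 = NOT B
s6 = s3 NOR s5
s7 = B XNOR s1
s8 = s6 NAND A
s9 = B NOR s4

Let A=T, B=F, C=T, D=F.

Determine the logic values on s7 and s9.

s7 = T, s9 = F

s1 = NOT C = NOT T = F
s3 = B AND D = F AND F = F
s4 = C NAND s3 = T NAND F = T
s7 = B XNOR s1 = F XNOR F = T
s9 = B NOR s4 = F NOR T = F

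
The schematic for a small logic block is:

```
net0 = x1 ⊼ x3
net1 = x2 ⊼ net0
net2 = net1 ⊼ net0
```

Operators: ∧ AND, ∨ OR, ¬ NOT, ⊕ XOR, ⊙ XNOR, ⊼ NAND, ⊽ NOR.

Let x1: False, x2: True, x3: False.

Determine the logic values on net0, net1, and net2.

net0 = x1 NAND x3 = False NAND False = True
net1 = x2 NAND net0 = True NAND True = False
net2 = net1 NAND net0 = False NAND True = True

net0 = True, net1 = False, net2 = True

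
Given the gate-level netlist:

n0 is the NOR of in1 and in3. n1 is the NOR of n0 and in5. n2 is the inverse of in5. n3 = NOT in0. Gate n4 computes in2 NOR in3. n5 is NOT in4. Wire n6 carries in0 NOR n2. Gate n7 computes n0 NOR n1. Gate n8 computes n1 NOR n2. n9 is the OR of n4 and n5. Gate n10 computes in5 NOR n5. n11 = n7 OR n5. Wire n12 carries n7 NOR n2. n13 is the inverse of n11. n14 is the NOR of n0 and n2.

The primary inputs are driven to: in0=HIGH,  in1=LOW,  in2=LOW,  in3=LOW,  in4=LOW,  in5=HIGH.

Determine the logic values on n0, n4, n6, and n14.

n0 = HIGH, n4 = HIGH, n6 = LOW, n14 = LOW

n0 = in1 NOR in3 = LOW NOR LOW = HIGH
n2 = NOT in5 = NOT HIGH = LOW
n4 = in2 NOR in3 = LOW NOR LOW = HIGH
n6 = in0 NOR n2 = HIGH NOR LOW = LOW
n14 = n0 NOR n2 = HIGH NOR LOW = LOW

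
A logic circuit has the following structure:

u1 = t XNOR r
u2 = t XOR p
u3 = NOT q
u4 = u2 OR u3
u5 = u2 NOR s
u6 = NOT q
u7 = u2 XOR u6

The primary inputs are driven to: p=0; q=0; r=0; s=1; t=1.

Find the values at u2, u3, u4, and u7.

u2 = t XOR p = 1 XOR 0 = 1
u3 = NOT q = NOT 0 = 1
u4 = u2 OR u3 = 1 OR 1 = 1
u6 = NOT q = NOT 0 = 1
u7 = u2 XOR u6 = 1 XOR 1 = 0

u2 = 1  u3 = 1  u4 = 1  u7 = 0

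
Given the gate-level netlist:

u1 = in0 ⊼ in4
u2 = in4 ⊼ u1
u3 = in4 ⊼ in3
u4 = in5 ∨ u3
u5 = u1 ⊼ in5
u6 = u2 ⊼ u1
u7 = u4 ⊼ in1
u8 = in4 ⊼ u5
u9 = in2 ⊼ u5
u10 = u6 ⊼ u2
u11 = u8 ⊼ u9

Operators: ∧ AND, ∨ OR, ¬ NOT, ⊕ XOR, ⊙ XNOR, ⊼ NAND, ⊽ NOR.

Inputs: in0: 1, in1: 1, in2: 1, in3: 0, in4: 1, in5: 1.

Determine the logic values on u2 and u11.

u2 = 1, u11 = 1

u1 = in0 NAND in4 = 1 NAND 1 = 0
u2 = in4 NAND u1 = 1 NAND 0 = 1
u5 = u1 NAND in5 = 0 NAND 1 = 1
u8 = in4 NAND u5 = 1 NAND 1 = 0
u9 = in2 NAND u5 = 1 NAND 1 = 0
u11 = u8 NAND u9 = 0 NAND 0 = 1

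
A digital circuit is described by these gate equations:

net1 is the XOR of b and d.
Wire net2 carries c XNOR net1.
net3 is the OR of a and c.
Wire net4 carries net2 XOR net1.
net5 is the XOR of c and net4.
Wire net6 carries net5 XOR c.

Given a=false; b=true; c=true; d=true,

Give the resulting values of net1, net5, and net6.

net1 = b XOR d = true XOR true = false
net2 = c XNOR net1 = true XNOR false = false
net4 = net2 XOR net1 = false XOR false = false
net5 = c XOR net4 = true XOR false = true
net6 = net5 XOR c = true XOR true = false

net1 = false, net5 = true, net6 = false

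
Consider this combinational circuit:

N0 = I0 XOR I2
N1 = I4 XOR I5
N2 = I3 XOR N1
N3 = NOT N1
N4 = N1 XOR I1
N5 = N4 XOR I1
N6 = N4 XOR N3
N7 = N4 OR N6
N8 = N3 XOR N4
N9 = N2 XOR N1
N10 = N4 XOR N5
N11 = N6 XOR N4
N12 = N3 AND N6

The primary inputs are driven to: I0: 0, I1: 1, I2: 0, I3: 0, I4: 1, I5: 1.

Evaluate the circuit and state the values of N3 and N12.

N1 = I4 XOR I5 = 1 XOR 1 = 0
N3 = NOT N1 = NOT 0 = 1
N4 = N1 XOR I1 = 0 XOR 1 = 1
N6 = N4 XOR N3 = 1 XOR 1 = 0
N12 = N3 AND N6 = 1 AND 0 = 0

N3 = 1  N12 = 0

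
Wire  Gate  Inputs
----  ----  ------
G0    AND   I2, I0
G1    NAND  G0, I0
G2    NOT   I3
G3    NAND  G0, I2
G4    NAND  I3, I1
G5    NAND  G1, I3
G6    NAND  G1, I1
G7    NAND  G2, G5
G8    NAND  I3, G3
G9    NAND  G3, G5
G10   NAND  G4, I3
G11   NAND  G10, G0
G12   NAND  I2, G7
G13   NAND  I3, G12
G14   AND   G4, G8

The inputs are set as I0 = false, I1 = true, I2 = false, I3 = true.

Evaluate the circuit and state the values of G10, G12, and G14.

G0 = I2 AND I0 = false AND false = false
G1 = G0 NAND I0 = false NAND false = true
G2 = NOT I3 = NOT true = false
G3 = G0 NAND I2 = false NAND false = true
G4 = I3 NAND I1 = true NAND true = false
G5 = G1 NAND I3 = true NAND true = false
G7 = G2 NAND G5 = false NAND false = true
G8 = I3 NAND G3 = true NAND true = false
G10 = G4 NAND I3 = false NAND true = true
G12 = I2 NAND G7 = false NAND true = true
G14 = G4 AND G8 = false AND false = false

G10 = true; G12 = true; G14 = false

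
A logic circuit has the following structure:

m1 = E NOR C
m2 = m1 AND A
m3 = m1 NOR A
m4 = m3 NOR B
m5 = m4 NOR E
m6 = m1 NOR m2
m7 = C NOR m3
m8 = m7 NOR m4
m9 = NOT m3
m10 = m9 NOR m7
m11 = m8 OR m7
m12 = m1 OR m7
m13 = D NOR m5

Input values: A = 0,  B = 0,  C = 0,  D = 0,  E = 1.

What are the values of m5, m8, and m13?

m5 = 0; m8 = 1; m13 = 1

m1 = E NOR C = 1 NOR 0 = 0
m3 = m1 NOR A = 0 NOR 0 = 1
m4 = m3 NOR B = 1 NOR 0 = 0
m5 = m4 NOR E = 0 NOR 1 = 0
m7 = C NOR m3 = 0 NOR 1 = 0
m8 = m7 NOR m4 = 0 NOR 0 = 1
m13 = D NOR m5 = 0 NOR 0 = 1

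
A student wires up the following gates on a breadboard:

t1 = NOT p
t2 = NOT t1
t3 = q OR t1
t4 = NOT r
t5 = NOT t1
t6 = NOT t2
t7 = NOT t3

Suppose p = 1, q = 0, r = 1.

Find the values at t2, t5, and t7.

t2 = 1, t5 = 1, t7 = 1

t1 = NOT p = NOT 1 = 0
t2 = NOT t1 = NOT 0 = 1
t3 = q OR t1 = 0 OR 0 = 0
t5 = NOT t1 = NOT 0 = 1
t7 = NOT t3 = NOT 0 = 1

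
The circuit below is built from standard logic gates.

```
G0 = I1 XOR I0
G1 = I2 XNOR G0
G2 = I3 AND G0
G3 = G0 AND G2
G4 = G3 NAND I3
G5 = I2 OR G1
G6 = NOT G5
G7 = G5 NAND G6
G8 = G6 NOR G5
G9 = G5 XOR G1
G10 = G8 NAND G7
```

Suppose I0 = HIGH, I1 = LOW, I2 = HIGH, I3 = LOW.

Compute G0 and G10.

G0 = HIGH  G10 = HIGH

G0 = I1 XOR I0 = LOW XOR HIGH = HIGH
G1 = I2 XNOR G0 = HIGH XNOR HIGH = HIGH
G5 = I2 OR G1 = HIGH OR HIGH = HIGH
G6 = NOT G5 = NOT HIGH = LOW
G7 = G5 NAND G6 = HIGH NAND LOW = HIGH
G8 = G6 NOR G5 = LOW NOR HIGH = LOW
G10 = G8 NAND G7 = LOW NAND HIGH = HIGH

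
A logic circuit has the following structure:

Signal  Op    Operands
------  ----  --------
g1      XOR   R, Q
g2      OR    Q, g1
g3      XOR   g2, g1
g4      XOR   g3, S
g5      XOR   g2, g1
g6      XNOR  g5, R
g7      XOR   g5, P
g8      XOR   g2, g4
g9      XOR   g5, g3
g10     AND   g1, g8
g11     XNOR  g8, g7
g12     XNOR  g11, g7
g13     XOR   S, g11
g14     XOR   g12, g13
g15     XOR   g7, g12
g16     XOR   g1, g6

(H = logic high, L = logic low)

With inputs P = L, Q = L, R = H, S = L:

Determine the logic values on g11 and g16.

g11 = L  g16 = H

g1 = R XOR Q = H XOR L = H
g2 = Q OR g1 = L OR H = H
g3 = g2 XOR g1 = H XOR H = L
g4 = g3 XOR S = L XOR L = L
g5 = g2 XOR g1 = H XOR H = L
g6 = g5 XNOR R = L XNOR H = L
g7 = g5 XOR P = L XOR L = L
g8 = g2 XOR g4 = H XOR L = H
g11 = g8 XNOR g7 = H XNOR L = L
g16 = g1 XOR g6 = H XOR L = H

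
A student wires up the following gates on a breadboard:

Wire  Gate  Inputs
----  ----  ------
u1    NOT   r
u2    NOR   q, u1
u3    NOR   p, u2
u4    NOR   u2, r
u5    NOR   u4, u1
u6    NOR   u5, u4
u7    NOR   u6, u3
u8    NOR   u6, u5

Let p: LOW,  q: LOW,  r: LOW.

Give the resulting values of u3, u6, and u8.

u3 = HIGH, u6 = LOW, u8 = HIGH

u1 = NOT r = NOT LOW = HIGH
u2 = q NOR u1 = LOW NOR HIGH = LOW
u3 = p NOR u2 = LOW NOR LOW = HIGH
u4 = u2 NOR r = LOW NOR LOW = HIGH
u5 = u4 NOR u1 = HIGH NOR HIGH = LOW
u6 = u5 NOR u4 = LOW NOR HIGH = LOW
u8 = u6 NOR u5 = LOW NOR LOW = HIGH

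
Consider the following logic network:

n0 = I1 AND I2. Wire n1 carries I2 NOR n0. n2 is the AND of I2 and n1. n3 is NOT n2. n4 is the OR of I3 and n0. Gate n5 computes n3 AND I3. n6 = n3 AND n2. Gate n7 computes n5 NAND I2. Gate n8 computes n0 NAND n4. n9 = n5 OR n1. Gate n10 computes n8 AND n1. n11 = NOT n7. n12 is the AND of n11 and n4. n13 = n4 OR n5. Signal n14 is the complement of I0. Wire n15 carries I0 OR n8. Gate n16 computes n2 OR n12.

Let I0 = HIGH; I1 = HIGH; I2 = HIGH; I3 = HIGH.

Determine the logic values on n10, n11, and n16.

n10 = LOW, n11 = HIGH, n16 = HIGH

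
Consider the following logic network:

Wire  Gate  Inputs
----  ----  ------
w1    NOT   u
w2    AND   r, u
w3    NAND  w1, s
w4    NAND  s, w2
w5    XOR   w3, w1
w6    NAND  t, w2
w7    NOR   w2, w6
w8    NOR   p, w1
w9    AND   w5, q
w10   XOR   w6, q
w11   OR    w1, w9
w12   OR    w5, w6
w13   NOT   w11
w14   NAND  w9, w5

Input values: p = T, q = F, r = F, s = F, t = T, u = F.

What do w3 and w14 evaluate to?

w1 = NOT u = NOT F = T
w3 = w1 NAND s = T NAND F = T
w5 = w3 XOR w1 = T XOR T = F
w9 = w5 AND q = F AND F = F
w14 = w9 NAND w5 = F NAND F = T

w3 = T, w14 = T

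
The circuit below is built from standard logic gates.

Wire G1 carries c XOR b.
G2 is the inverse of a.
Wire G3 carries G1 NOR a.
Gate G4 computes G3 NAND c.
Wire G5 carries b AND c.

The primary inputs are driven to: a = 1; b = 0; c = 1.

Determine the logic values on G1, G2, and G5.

G1 = 1  G2 = 0  G5 = 0

G1 = c XOR b = 1 XOR 0 = 1
G2 = NOT a = NOT 1 = 0
G5 = b AND c = 0 AND 1 = 0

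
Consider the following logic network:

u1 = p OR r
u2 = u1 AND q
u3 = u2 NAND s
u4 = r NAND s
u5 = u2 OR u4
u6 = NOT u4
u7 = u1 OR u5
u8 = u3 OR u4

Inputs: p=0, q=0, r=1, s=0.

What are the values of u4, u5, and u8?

u1 = p OR r = 0 OR 1 = 1
u2 = u1 AND q = 1 AND 0 = 0
u3 = u2 NAND s = 0 NAND 0 = 1
u4 = r NAND s = 1 NAND 0 = 1
u5 = u2 OR u4 = 0 OR 1 = 1
u8 = u3 OR u4 = 1 OR 1 = 1

u4 = 1; u5 = 1; u8 = 1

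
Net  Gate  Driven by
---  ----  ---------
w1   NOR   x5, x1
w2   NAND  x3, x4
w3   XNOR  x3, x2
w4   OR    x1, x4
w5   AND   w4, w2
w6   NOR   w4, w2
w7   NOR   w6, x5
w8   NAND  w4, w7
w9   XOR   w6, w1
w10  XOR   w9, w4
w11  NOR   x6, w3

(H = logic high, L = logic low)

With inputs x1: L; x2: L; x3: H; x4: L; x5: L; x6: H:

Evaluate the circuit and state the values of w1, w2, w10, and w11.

w1 = x5 NOR x1 = L NOR L = H
w2 = x3 NAND x4 = H NAND L = H
w3 = x3 XNOR x2 = H XNOR L = L
w4 = x1 OR x4 = L OR L = L
w6 = w4 NOR w2 = L NOR H = L
w9 = w6 XOR w1 = L XOR H = H
w10 = w9 XOR w4 = H XOR L = H
w11 = x6 NOR w3 = H NOR L = L

w1 = H, w2 = H, w10 = H, w11 = L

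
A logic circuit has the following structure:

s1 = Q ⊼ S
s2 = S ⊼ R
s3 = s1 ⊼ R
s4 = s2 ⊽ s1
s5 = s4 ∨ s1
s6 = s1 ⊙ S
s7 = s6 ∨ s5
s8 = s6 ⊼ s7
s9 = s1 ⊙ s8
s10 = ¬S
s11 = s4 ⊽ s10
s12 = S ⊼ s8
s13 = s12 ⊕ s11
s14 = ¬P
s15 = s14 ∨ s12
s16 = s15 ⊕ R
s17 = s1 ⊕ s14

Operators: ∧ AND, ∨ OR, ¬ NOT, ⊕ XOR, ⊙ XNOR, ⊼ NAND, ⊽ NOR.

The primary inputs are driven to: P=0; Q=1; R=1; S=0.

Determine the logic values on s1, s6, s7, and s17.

s1 = Q NAND S = 1 NAND 0 = 1
s2 = S NAND R = 0 NAND 1 = 1
s4 = s2 NOR s1 = 1 NOR 1 = 0
s5 = s4 OR s1 = 0 OR 1 = 1
s6 = s1 XNOR S = 1 XNOR 0 = 0
s7 = s6 OR s5 = 0 OR 1 = 1
s14 = NOT P = NOT 0 = 1
s17 = s1 XOR s14 = 1 XOR 1 = 0

s1 = 1, s6 = 0, s7 = 1, s17 = 0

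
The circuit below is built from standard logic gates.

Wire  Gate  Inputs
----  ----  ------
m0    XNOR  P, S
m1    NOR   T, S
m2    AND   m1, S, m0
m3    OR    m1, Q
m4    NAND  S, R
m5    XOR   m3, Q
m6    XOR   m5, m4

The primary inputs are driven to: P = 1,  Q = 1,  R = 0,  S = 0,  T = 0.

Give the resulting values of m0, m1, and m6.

m0 = P XNOR S = 1 XNOR 0 = 0
m1 = T NOR S = 0 NOR 0 = 1
m3 = m1 OR Q = 1 OR 1 = 1
m4 = S NAND R = 0 NAND 0 = 1
m5 = m3 XOR Q = 1 XOR 1 = 0
m6 = m5 XOR m4 = 0 XOR 1 = 1

m0 = 0; m1 = 1; m6 = 1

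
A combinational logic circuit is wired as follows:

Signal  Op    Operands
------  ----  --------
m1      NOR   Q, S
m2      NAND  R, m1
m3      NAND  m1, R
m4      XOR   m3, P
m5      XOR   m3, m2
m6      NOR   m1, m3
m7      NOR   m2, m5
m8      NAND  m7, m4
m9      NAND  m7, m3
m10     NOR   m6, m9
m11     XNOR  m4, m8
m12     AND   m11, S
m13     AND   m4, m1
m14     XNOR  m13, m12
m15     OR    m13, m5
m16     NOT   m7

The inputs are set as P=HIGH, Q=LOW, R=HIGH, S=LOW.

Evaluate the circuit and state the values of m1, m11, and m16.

m1 = HIGH, m11 = LOW, m16 = LOW

m1 = Q NOR S = LOW NOR LOW = HIGH
m2 = R NAND m1 = HIGH NAND HIGH = LOW
m3 = m1 NAND R = HIGH NAND HIGH = LOW
m4 = m3 XOR P = LOW XOR HIGH = HIGH
m5 = m3 XOR m2 = LOW XOR LOW = LOW
m7 = m2 NOR m5 = LOW NOR LOW = HIGH
m8 = m7 NAND m4 = HIGH NAND HIGH = LOW
m11 = m4 XNOR m8 = HIGH XNOR LOW = LOW
m16 = NOT m7 = NOT HIGH = LOW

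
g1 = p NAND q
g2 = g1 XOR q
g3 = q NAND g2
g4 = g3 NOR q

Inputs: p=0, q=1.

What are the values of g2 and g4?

g1 = p NAND q = 0 NAND 1 = 1
g2 = g1 XOR q = 1 XOR 1 = 0
g3 = q NAND g2 = 1 NAND 0 = 1
g4 = g3 NOR q = 1 NOR 1 = 0

g2 = 0; g4 = 0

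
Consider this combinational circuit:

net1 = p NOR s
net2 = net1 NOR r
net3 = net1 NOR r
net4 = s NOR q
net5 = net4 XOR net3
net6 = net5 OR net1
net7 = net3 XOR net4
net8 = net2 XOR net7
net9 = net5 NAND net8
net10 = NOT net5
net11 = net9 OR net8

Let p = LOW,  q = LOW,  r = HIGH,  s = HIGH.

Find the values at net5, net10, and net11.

net5 = LOW; net10 = HIGH; net11 = HIGH

net1 = p NOR s = LOW NOR HIGH = LOW
net2 = net1 NOR r = LOW NOR HIGH = LOW
net3 = net1 NOR r = LOW NOR HIGH = LOW
net4 = s NOR q = HIGH NOR LOW = LOW
net5 = net4 XOR net3 = LOW XOR LOW = LOW
net7 = net3 XOR net4 = LOW XOR LOW = LOW
net8 = net2 XOR net7 = LOW XOR LOW = LOW
net9 = net5 NAND net8 = LOW NAND LOW = HIGH
net10 = NOT net5 = NOT LOW = HIGH
net11 = net9 OR net8 = HIGH OR LOW = HIGH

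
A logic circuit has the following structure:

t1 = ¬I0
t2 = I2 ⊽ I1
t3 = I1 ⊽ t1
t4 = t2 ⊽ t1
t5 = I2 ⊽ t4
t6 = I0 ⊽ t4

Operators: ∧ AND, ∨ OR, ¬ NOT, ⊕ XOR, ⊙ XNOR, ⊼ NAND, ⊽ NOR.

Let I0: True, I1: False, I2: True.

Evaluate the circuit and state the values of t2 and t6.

t1 = NOT I0 = NOT True = False
t2 = I2 NOR I1 = True NOR False = False
t4 = t2 NOR t1 = False NOR False = True
t6 = I0 NOR t4 = True NOR True = False

t2 = False  t6 = False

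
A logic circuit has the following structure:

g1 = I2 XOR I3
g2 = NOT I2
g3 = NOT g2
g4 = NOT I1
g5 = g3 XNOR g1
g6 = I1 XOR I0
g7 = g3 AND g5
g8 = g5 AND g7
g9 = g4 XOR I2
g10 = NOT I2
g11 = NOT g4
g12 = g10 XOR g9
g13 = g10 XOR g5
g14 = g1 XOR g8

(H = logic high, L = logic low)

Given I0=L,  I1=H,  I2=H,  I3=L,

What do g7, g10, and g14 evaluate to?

g7 = H, g10 = L, g14 = L

g1 = I2 XOR I3 = H XOR L = H
g2 = NOT I2 = NOT H = L
g3 = NOT g2 = NOT L = H
g5 = g3 XNOR g1 = H XNOR H = H
g7 = g3 AND g5 = H AND H = H
g8 = g5 AND g7 = H AND H = H
g10 = NOT I2 = NOT H = L
g14 = g1 XOR g8 = H XOR H = L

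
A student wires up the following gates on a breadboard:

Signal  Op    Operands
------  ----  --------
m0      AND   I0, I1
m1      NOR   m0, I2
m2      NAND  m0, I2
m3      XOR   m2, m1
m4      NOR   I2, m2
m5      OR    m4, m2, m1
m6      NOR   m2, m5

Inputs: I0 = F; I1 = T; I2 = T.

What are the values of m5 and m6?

m5 = T, m6 = F

m0 = I0 AND I1 = F AND T = F
m1 = m0 NOR I2 = F NOR T = F
m2 = m0 NAND I2 = F NAND T = T
m4 = I2 NOR m2 = T NOR T = F
m5 = m4 OR m2 OR m1 = F OR T OR F = T
m6 = m2 NOR m5 = T NOR T = F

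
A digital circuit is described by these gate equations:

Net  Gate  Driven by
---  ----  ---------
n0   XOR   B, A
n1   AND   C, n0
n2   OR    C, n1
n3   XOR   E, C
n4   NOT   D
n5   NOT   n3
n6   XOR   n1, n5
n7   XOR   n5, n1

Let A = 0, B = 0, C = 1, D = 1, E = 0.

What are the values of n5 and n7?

n5 = 0, n7 = 0

n0 = B XOR A = 0 XOR 0 = 0
n1 = C AND n0 = 1 AND 0 = 0
n3 = E XOR C = 0 XOR 1 = 1
n5 = NOT n3 = NOT 1 = 0
n7 = n5 XOR n1 = 0 XOR 0 = 0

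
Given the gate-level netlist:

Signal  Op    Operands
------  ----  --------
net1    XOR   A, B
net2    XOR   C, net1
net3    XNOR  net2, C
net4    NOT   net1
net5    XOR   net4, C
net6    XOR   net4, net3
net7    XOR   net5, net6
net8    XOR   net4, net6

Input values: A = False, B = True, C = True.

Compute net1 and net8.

net1 = True, net8 = False

net1 = A XOR B = False XOR True = True
net2 = C XOR net1 = True XOR True = False
net3 = net2 XNOR C = False XNOR True = False
net4 = NOT net1 = NOT True = False
net6 = net4 XOR net3 = False XOR False = False
net8 = net4 XOR net6 = False XOR False = False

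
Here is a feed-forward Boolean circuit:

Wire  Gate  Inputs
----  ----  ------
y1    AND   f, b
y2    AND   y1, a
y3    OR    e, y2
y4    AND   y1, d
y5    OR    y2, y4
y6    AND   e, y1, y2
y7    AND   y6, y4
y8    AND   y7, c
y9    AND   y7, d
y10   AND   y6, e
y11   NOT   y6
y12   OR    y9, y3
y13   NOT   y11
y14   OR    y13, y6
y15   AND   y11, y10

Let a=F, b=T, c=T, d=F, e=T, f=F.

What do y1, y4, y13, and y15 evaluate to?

y1 = F  y4 = F  y13 = F  y15 = F

y1 = f AND b = F AND T = F
y2 = y1 AND a = F AND F = F
y4 = y1 AND d = F AND F = F
y6 = e AND y1 AND y2 = T AND F AND F = F
y10 = y6 AND e = F AND T = F
y11 = NOT y6 = NOT F = T
y13 = NOT y11 = NOT T = F
y15 = y11 AND y10 = T AND F = F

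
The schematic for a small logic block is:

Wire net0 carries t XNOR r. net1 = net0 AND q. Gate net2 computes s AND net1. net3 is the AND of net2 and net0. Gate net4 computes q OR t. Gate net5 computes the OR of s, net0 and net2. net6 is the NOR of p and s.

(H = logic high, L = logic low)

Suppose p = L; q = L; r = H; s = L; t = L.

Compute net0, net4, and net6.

net0 = L; net4 = L; net6 = H

net0 = t XNOR r = L XNOR H = L
net4 = q OR t = L OR L = L
net6 = p NOR s = L NOR L = H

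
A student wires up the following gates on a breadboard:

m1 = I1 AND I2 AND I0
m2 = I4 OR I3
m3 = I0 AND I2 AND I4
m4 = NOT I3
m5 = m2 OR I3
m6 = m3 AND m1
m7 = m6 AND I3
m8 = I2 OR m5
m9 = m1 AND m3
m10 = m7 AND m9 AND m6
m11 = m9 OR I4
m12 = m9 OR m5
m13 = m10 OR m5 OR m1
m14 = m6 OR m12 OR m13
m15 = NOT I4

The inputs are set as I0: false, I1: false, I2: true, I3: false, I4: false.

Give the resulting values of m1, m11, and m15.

m1 = I1 AND I2 AND I0 = false AND true AND false = false
m3 = I0 AND I2 AND I4 = false AND true AND false = false
m9 = m1 AND m3 = false AND false = false
m11 = m9 OR I4 = false OR false = false
m15 = NOT I4 = NOT false = true

m1 = false; m11 = false; m15 = true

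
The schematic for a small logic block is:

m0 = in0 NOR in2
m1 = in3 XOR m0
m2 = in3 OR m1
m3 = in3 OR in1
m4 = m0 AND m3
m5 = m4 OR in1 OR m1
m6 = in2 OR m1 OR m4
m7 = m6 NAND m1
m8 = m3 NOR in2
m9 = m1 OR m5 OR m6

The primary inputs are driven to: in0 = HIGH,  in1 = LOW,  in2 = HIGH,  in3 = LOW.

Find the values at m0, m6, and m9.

m0 = in0 NOR in2 = HIGH NOR HIGH = LOW
m1 = in3 XOR m0 = LOW XOR LOW = LOW
m3 = in3 OR in1 = LOW OR LOW = LOW
m4 = m0 AND m3 = LOW AND LOW = LOW
m5 = m4 OR in1 OR m1 = LOW OR LOW OR LOW = LOW
m6 = in2 OR m1 OR m4 = HIGH OR LOW OR LOW = HIGH
m9 = m1 OR m5 OR m6 = LOW OR LOW OR HIGH = HIGH

m0 = LOW, m6 = HIGH, m9 = HIGH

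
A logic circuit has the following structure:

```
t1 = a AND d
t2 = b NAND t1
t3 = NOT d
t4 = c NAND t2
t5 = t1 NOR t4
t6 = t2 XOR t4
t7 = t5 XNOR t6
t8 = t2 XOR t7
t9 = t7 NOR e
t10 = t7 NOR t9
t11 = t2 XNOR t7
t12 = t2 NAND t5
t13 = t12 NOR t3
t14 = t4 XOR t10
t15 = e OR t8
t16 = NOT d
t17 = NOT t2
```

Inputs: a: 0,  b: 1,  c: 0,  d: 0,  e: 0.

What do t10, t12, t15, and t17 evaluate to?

t1 = a AND d = 0 AND 0 = 0
t2 = b NAND t1 = 1 NAND 0 = 1
t4 = c NAND t2 = 0 NAND 1 = 1
t5 = t1 NOR t4 = 0 NOR 1 = 0
t6 = t2 XOR t4 = 1 XOR 1 = 0
t7 = t5 XNOR t6 = 0 XNOR 0 = 1
t8 = t2 XOR t7 = 1 XOR 1 = 0
t9 = t7 NOR e = 1 NOR 0 = 0
t10 = t7 NOR t9 = 1 NOR 0 = 0
t12 = t2 NAND t5 = 1 NAND 0 = 1
t15 = e OR t8 = 0 OR 0 = 0
t17 = NOT t2 = NOT 1 = 0

t10 = 0; t12 = 1; t15 = 0; t17 = 0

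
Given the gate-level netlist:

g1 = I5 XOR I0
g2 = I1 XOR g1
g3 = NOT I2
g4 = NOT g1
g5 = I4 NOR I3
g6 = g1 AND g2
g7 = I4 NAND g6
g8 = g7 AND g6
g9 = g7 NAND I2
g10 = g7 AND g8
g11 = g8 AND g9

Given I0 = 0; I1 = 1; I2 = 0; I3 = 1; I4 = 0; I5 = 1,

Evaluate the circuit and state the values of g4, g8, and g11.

g4 = 0  g8 = 0  g11 = 0

g1 = I5 XOR I0 = 1 XOR 0 = 1
g2 = I1 XOR g1 = 1 XOR 1 = 0
g4 = NOT g1 = NOT 1 = 0
g6 = g1 AND g2 = 1 AND 0 = 0
g7 = I4 NAND g6 = 0 NAND 0 = 1
g8 = g7 AND g6 = 1 AND 0 = 0
g9 = g7 NAND I2 = 1 NAND 0 = 1
g11 = g8 AND g9 = 0 AND 1 = 0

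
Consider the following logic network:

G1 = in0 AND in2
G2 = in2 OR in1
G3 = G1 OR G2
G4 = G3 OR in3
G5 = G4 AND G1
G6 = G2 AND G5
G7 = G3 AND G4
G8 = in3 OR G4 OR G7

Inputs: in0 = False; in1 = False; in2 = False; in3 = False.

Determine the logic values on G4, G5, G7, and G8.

G4 = False, G5 = False, G7 = False, G8 = False

G1 = in0 AND in2 = False AND False = False
G2 = in2 OR in1 = False OR False = False
G3 = G1 OR G2 = False OR False = False
G4 = G3 OR in3 = False OR False = False
G5 = G4 AND G1 = False AND False = False
G7 = G3 AND G4 = False AND False = False
G8 = in3 OR G4 OR G7 = False OR False OR False = False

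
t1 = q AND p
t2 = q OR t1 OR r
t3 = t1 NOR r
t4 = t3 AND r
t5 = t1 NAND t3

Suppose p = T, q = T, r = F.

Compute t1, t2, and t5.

t1 = q AND p = T AND T = T
t2 = q OR t1 OR r = T OR T OR F = T
t3 = t1 NOR r = T NOR F = F
t5 = t1 NAND t3 = T NAND F = T

t1 = T, t2 = T, t5 = T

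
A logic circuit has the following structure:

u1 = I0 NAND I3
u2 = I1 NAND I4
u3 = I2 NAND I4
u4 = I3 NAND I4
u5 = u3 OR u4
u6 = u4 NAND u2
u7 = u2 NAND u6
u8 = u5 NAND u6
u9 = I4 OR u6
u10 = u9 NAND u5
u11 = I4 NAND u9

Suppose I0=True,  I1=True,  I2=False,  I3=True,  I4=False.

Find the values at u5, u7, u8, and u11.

u2 = I1 NAND I4 = True NAND False = True
u3 = I2 NAND I4 = False NAND False = True
u4 = I3 NAND I4 = True NAND False = True
u5 = u3 OR u4 = True OR True = True
u6 = u4 NAND u2 = True NAND True = False
u7 = u2 NAND u6 = True NAND False = True
u8 = u5 NAND u6 = True NAND False = True
u9 = I4 OR u6 = False OR False = False
u11 = I4 NAND u9 = False NAND False = True

u5 = True  u7 = True  u8 = True  u11 = True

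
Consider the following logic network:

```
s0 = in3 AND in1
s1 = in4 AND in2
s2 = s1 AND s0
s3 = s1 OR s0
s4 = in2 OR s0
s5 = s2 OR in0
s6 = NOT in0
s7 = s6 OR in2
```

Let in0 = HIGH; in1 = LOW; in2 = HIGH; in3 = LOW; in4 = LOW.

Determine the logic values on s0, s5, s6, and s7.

s0 = in3 AND in1 = LOW AND LOW = LOW
s1 = in4 AND in2 = LOW AND HIGH = LOW
s2 = s1 AND s0 = LOW AND LOW = LOW
s5 = s2 OR in0 = LOW OR HIGH = HIGH
s6 = NOT in0 = NOT HIGH = LOW
s7 = s6 OR in2 = LOW OR HIGH = HIGH

s0 = LOW  s5 = HIGH  s6 = LOW  s7 = HIGH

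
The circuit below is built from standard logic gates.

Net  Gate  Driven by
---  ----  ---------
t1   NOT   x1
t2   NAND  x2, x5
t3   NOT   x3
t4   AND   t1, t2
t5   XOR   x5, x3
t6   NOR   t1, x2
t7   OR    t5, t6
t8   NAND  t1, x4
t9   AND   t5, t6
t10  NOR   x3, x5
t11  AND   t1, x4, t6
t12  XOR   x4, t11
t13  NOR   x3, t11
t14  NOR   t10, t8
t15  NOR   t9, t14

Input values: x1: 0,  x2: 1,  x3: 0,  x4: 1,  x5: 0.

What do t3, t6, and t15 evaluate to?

t3 = 1; t6 = 0; t15 = 1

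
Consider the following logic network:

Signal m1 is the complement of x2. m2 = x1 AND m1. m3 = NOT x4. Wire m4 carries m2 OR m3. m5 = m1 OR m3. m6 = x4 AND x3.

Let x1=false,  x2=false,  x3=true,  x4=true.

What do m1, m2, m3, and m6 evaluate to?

m1 = NOT x2 = NOT false = true
m2 = x1 AND m1 = false AND true = false
m3 = NOT x4 = NOT true = false
m6 = x4 AND x3 = true AND true = true

m1 = true; m2 = false; m3 = false; m6 = true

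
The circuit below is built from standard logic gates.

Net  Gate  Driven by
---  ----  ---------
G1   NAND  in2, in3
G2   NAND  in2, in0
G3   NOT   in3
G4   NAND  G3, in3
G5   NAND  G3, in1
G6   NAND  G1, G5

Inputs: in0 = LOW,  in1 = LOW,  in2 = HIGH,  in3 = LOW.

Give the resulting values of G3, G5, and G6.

G3 = HIGH; G5 = HIGH; G6 = LOW

G1 = in2 NAND in3 = HIGH NAND LOW = HIGH
G3 = NOT in3 = NOT LOW = HIGH
G5 = G3 NAND in1 = HIGH NAND LOW = HIGH
G6 = G1 NAND G5 = HIGH NAND HIGH = LOW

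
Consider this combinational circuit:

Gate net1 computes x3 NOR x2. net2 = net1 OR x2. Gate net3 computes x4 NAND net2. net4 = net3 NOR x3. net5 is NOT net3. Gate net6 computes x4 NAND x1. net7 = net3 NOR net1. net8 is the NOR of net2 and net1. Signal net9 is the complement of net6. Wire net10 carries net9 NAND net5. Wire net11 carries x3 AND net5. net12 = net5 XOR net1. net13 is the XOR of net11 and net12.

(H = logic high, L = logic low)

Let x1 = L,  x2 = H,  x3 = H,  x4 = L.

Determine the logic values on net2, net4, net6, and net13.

net2 = H, net4 = L, net6 = H, net13 = L

net1 = x3 NOR x2 = H NOR H = L
net2 = net1 OR x2 = L OR H = H
net3 = x4 NAND net2 = L NAND H = H
net4 = net3 NOR x3 = H NOR H = L
net5 = NOT net3 = NOT H = L
net6 = x4 NAND x1 = L NAND L = H
net11 = x3 AND net5 = H AND L = L
net12 = net5 XOR net1 = L XOR L = L
net13 = net11 XOR net12 = L XOR L = L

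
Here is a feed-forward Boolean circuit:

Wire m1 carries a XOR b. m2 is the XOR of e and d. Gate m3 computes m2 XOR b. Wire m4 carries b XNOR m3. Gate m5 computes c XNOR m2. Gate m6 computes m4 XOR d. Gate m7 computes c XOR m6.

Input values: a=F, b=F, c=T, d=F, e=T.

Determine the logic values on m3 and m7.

m3 = T, m7 = T

m2 = e XOR d = T XOR F = T
m3 = m2 XOR b = T XOR F = T
m4 = b XNOR m3 = F XNOR T = F
m6 = m4 XOR d = F XOR F = F
m7 = c XOR m6 = T XOR F = T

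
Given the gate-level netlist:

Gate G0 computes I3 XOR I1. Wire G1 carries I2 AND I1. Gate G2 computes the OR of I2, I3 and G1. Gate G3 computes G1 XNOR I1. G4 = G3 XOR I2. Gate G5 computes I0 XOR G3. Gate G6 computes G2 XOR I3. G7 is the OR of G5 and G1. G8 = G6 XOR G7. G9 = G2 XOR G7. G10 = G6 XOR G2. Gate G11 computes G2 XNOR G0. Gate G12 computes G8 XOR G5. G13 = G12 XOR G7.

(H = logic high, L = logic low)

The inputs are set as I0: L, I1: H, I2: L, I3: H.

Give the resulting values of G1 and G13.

G1 = L; G13 = L

G1 = I2 AND I1 = L AND H = L
G2 = I2 OR I3 OR G1 = L OR H OR L = H
G3 = G1 XNOR I1 = L XNOR H = L
G5 = I0 XOR G3 = L XOR L = L
G6 = G2 XOR I3 = H XOR H = L
G7 = G5 OR G1 = L OR L = L
G8 = G6 XOR G7 = L XOR L = L
G12 = G8 XOR G5 = L XOR L = L
G13 = G12 XOR G7 = L XOR L = L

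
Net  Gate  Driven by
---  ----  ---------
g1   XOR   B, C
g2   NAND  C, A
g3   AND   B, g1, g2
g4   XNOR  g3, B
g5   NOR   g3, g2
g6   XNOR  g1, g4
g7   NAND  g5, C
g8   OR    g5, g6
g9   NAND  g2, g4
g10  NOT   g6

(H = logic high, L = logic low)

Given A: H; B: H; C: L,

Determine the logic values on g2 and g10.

g2 = H, g10 = L

g1 = B XOR C = H XOR L = H
g2 = C NAND A = L NAND H = H
g3 = B AND g1 AND g2 = H AND H AND H = H
g4 = g3 XNOR B = H XNOR H = H
g6 = g1 XNOR g4 = H XNOR H = H
g10 = NOT g6 = NOT H = L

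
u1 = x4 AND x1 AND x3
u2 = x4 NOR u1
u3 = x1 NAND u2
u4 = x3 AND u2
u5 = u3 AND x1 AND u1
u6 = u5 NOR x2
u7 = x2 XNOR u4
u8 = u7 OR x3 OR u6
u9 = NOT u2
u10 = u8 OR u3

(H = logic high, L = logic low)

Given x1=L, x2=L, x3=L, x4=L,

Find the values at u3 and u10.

u3 = H, u10 = H

u1 = x4 AND x1 AND x3 = L AND L AND L = L
u2 = x4 NOR u1 = L NOR L = H
u3 = x1 NAND u2 = L NAND H = H
u4 = x3 AND u2 = L AND H = L
u5 = u3 AND x1 AND u1 = H AND L AND L = L
u6 = u5 NOR x2 = L NOR L = H
u7 = x2 XNOR u4 = L XNOR L = H
u8 = u7 OR x3 OR u6 = H OR L OR H = H
u10 = u8 OR u3 = H OR H = H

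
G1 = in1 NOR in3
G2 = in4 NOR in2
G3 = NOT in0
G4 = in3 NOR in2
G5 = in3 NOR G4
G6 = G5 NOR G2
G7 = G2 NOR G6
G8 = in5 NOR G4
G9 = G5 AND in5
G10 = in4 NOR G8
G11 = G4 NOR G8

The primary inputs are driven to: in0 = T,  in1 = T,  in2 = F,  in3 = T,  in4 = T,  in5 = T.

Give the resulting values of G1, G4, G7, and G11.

G1 = F; G4 = F; G7 = F; G11 = T

G1 = in1 NOR in3 = T NOR T = F
G2 = in4 NOR in2 = T NOR F = F
G4 = in3 NOR in2 = T NOR F = F
G5 = in3 NOR G4 = T NOR F = F
G6 = G5 NOR G2 = F NOR F = T
G7 = G2 NOR G6 = F NOR T = F
G8 = in5 NOR G4 = T NOR F = F
G11 = G4 NOR G8 = F NOR F = T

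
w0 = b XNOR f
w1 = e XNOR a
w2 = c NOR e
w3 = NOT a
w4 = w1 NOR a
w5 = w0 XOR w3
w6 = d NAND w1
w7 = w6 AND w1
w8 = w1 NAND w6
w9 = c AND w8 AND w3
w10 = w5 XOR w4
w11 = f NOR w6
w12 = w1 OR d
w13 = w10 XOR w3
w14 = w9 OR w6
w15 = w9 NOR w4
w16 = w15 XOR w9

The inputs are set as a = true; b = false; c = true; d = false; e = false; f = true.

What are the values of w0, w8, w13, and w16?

w0 = false, w8 = true, w13 = false, w16 = true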